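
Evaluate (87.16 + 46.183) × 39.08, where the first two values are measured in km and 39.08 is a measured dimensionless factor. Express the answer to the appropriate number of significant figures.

5211 km

87.16 km + 46.183 km = 133.343 km; the sum is limited to 2 decimal places (5 s.f.).
Carrying full precision, 133.343 × 39.08 = 5211.04444 km; 39.08 has 4 s.f., so the result keeps min(5, 4) = 4 s.f.
Rounded to 4 significant figures: 5211 km.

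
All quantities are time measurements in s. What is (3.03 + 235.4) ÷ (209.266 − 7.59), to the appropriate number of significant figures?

1.182

3.03 + 235.4 = 238.43, limited to 1 d.p. → 4 s.f.; 209.266 − 7.59 = 201.676, limited to 2 d.p. → 5 s.f.
Carrying full precision, 238.43 ÷ 201.676 = 1.18224280529…; keep min(4, 5) = 4 s.f.
Rounded to 4 significant figures: 1.182.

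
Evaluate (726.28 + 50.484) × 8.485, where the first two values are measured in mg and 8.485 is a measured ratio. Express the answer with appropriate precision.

726.28 mg + 50.484 mg = 776.764 mg; the sum is limited to 2 decimal places (5 s.f.).
Carrying full precision, 776.764 × 8.485 = 6590.84254 mg; 8.485 has 4 s.f., so the result keeps min(5, 4) = 4 s.f.
Rounded to 4 significant figures: 6591 mg.

6591 mg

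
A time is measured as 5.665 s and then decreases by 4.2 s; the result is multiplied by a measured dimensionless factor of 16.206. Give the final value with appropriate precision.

5.665 s − 4.2 s = 1.465 s; the difference is limited to 1 decimal place (2 s.f.).
Carrying full precision, 1.465 × 16.206 = 23.74179 s; 16.206 has 5 s.f., so the result keeps min(2, 5) = 2 s.f.
Rounded to 2 significant figures: 24 s.

24 s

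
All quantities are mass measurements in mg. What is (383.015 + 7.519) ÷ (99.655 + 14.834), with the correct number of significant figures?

383.015 + 7.519 = 390.534, limited to 3 d.p. → 6 s.f.; 99.655 + 14.834 = 114.489, limited to 3 d.p. → 6 s.f.
Carrying full precision, 390.534 ÷ 114.489 = 3.41110499699…; keep min(6, 6) = 6 s.f.
Rounded to 6 significant figures: 3.41110.

3.41110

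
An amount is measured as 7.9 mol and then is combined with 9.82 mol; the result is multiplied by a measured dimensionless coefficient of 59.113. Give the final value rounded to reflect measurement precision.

7.9 mol + 9.82 mol = 17.72 mol; the sum is limited to 1 decimal place (3 s.f.).
Carrying full precision, 17.72 × 59.113 = 1047.48236 mol; 59.113 has 5 s.f., so the result keeps min(3, 5) = 3 s.f.
Rounded to 3 significant figures: 1.05 × 10³ mol.

1.05 × 10³ mol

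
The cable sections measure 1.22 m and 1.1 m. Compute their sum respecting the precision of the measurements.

1.22 m + 1.1 m = 2.32 m.
Addition/subtraction keeps the fewest decimal places: 1.22 → 2 decimal places, 1.1 → 1 decimal place; limit is 1.
Rounded to 1 decimal place: 2.3 m.

2.3 m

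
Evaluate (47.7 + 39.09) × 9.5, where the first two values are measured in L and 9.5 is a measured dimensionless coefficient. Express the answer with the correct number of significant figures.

47.7 L + 39.09 L = 86.79 L; the sum is limited to 1 decimal place (3 s.f.).
Carrying full precision, 86.79 × 9.5 = 824.505 L; 9.5 has 2 s.f., so the result keeps min(3, 2) = 2 s.f.
Rounded to 2 significant figures: 8.2 × 10² L.

8.2 × 10² L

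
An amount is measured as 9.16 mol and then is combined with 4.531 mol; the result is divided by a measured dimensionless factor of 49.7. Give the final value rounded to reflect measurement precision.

9.16 mol + 4.531 mol = 13.691 mol; the sum is limited to 2 decimal places (4 s.f.).
Carrying full precision, 13.691 ÷ 49.7 = 0.275472837022… mol; 49.7 has 3 s.f., so the result keeps min(4, 3) = 3 s.f.
Rounded to 3 significant figures: 0.275 mol.

0.275 mol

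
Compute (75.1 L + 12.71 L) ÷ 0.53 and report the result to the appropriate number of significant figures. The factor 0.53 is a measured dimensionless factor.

75.1 L + 12.71 L = 87.81 L; the sum is limited to 1 decimal place (3 s.f.).
Carrying full precision, 87.81 ÷ 0.53 = 165.679245283… L; 0.53 has 2 s.f., so the result keeps min(3, 2) = 2 s.f.
Rounded to 2 significant figures: 1.7 × 10^2 L.

1.7 × 10^2 L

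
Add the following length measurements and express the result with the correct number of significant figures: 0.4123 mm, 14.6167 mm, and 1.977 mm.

17.006 mm

0.4123 mm + 14.6167 mm + 1.977 mm = 17.0060 mm.
Addition/subtraction keeps the fewest decimal places: 0.4123 → 4 decimal places, 14.6167 → 4 decimal places, 1.977 → 3 decimal places; limit is 3.
Rounded to 3 decimal places: 17.006 mm.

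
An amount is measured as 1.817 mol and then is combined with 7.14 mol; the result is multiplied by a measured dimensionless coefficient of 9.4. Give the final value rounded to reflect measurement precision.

1.817 mol + 7.14 mol = 8.957 mol; the sum is limited to 2 decimal places (3 s.f.).
Carrying full precision, 8.957 × 9.4 = 84.1958 mol; 9.4 has 2 s.f., so the result keeps min(3, 2) = 2 s.f.
Rounded to 2 significant figures: 84 mol.

84 mol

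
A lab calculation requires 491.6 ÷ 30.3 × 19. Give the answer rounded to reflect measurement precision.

491.6 ÷ 30.3 × 19 = 308.264026403…
Multiplication/division keeps the fewest significant figures: 491.6 → 4 s.f., 30.3 → 3 s.f., 19 → 2 s.f.; limit is 2.
Rounded to 2 significant figures: 3.1 × 10².

3.1 × 10²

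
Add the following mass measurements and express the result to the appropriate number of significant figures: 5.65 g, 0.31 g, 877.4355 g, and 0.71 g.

884.11 g

5.65 g + 0.31 g + 877.4355 g + 0.71 g = 884.1055 g.
Addition/subtraction keeps the fewest decimal places: 5.65 → 2 decimal places, 0.31 → 2 decimal places, 877.4355 → 4 decimal places, 0.71 → 2 decimal places; limit is 2.
Rounded to 2 decimal places: 884.11 g.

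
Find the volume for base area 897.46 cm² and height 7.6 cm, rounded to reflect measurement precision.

volume = 897.46 cm² × 7.6 cm = 6820.696 cm³.
897.46 has 5 significant figures; 7.6 has 2.
Division/multiplication keeps the fewest: 2 significant figures.
Rounded: 6.8 × 10³ cm³.

6.8 × 10³ cm³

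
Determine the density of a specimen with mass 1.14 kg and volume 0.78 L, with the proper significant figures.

1.5 kg/L

density = 1.14 kg ÷ 0.78 L = 1.46153846154… kg/L.
1.14 has 3 significant figures; 0.78 has 2.
Division/multiplication keeps the fewest: 2 significant figures.
Rounded: 1.5 kg/L.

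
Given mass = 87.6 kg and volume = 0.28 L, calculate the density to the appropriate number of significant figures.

density = 87.6 kg ÷ 0.28 L = 312.857142857… kg/L.
87.6 has 3 significant figures; 0.28 has 2.
Division/multiplication keeps the fewest: 2 significant figures.
Rounded: 3.1 × 10² kg/L.

3.1 × 10² kg/L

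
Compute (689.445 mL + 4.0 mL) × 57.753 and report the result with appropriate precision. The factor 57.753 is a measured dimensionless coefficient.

4.005 × 10⁴ mL

689.445 mL + 4.0 mL = 693.445 mL; the sum is limited to 1 decimal place (4 s.f.).
Carrying full precision, 693.445 × 57.753 = 40048.529085 mL; 57.753 has 5 s.f., so the result keeps min(4, 5) = 4 s.f.
Rounded to 4 significant figures: 4.005 × 10⁴ mL.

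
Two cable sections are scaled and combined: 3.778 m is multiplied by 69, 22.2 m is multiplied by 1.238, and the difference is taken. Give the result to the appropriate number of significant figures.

2.3 × 10² m

3.778 × 69 = 260.682 → 2.6 × 10² m (2 s.f., last digit at the 10^1 place).
22.2 × 1.238 = 27.4836 → 27.5 m (3 s.f., last digit at the 10^-1 place).
Difference: 233.1984 m; keep the coarser place, 10^1.
Result: 2.3 × 10² m.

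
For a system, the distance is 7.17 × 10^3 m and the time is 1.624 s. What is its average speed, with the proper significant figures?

average speed = 7.17 × 10^3 m ÷ 1.624 s = 4415.02463054… m/s.
7.17 × 10^3 has 3 significant figures; 1.624 has 4.
Division/multiplication keeps the fewest: 3 significant figures.
Rounded: 4.42 × 10^3 m/s.

4.42 × 10^3 m/s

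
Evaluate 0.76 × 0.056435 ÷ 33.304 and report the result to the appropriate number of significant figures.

0.0013

0.76 × 0.056435 ÷ 33.304 = 0.00128785130915…
Multiplication/division keeps the fewest significant figures: 0.76 → 2 s.f., 0.056435 → 5 s.f., 33.304 → 5 s.f.; limit is 2.
Rounded to 2 significant figures: 0.0013.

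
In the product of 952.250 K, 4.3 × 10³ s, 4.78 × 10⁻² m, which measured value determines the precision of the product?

952.250 K → 6 s.f.; 4.3 × 10³ s → 2 s.f.; 4.78 × 10⁻² m → 3 s.f.
The fewest is 2 significant figures, from 4.3 × 10³ s.

4.3 × 10³ s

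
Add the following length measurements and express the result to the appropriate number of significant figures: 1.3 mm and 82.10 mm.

1.3 mm + 82.10 mm = 83.40 mm.
Addition/subtraction keeps the fewest decimal places: 1.3 → 1 decimal place, 82.10 → 2 decimal places; limit is 1.
Rounded to 1 decimal place: 83.4 mm.

83.4 mm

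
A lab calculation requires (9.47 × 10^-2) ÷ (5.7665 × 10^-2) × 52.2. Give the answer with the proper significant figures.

85.7

(9.47 × 10^-2) ÷ (5.7665 × 10^-2) × 52.2 = 85.7251365646…
Multiplication/division keeps the fewest significant figures: 9.47 × 10^-2 → 3 s.f., 5.7665 × 10^-2 → 5 s.f., 52.2 → 3 s.f.; limit is 3.
Rounded to 3 significant figures: 85.7.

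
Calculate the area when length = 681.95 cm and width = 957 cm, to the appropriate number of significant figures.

area = 681.95 cm × 957 cm = 652626.15 cm².
681.95 has 5 significant figures; 957 has 3.
Division/multiplication keeps the fewest: 3 significant figures.
Rounded: 6.53 × 10⁵ cm².

6.53 × 10⁵ cm²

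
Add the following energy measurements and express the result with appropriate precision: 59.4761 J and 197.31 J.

59.4761 J + 197.31 J = 256.7861 J.
Addition/subtraction keeps the fewest decimal places: 59.4761 → 4 decimal places, 197.31 → 2 decimal places; limit is 2.
Rounded to 2 decimal places: 2.5679 × 10^2 J.

2.5679 × 10^2 J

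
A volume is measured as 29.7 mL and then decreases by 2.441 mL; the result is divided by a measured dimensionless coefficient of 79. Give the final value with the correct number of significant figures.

29.7 mL − 2.441 mL = 27.259 mL; the difference is limited to 1 decimal place (3 s.f.).
Carrying full precision, 27.259 ÷ 79 = 0.345050632911… mL; 79 has 2 s.f., so the result keeps min(3, 2) = 2 s.f.
Rounded to 2 significant figures: 0.35 mL.

0.35 mL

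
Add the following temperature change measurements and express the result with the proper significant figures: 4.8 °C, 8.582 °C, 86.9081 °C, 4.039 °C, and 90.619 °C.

1.949 × 10^2 °C

4.8 °C + 8.582 °C + 86.9081 °C + 4.039 °C + 90.619 °C = 194.9481 °C.
Addition/subtraction keeps the fewest decimal places: 4.8 → 1 decimal place, 8.582 → 3 decimal places, 86.9081 → 4 decimal places, 4.039 → 3 decimal places, 90.619 → 3 decimal places; limit is 1.
Rounded to 1 decimal place: 1.949 × 10^2 °C.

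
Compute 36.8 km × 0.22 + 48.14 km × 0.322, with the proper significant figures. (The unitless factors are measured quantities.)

36.8 × 0.22 = 8.096 → 8.1 km (2 s.f., last digit at the 10^-1 place).
48.14 × 0.322 = 15.50108 → 15.5 km (3 s.f., last digit at the 10^-1 place).
Sum: 23.59708 km; keep the coarser place, 10^-1.
Result: 23.6 km.

23.6 km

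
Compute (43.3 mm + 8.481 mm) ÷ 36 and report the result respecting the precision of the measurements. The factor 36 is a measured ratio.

43.3 mm + 8.481 mm = 51.781 mm; the sum is limited to 1 decimal place (3 s.f.).
Carrying full precision, 51.781 ÷ 36 = 1.43836111111… mm; 36 has 2 s.f., so the result keeps min(3, 2) = 2 s.f.
Rounded to 2 significant figures: 1.4 mm.

1.4 mm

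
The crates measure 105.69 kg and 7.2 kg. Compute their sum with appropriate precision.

105.69 kg + 7.2 kg = 112.89 kg.
Addition/subtraction keeps the fewest decimal places: 105.69 → 2 decimal places, 7.2 → 1 decimal place; limit is 1.
Rounded to 1 decimal place: 112.9 kg.

112.9 kg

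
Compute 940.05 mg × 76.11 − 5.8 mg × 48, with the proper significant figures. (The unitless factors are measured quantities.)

940.05 × 76.11 = 71547.2055 → 7.155 × 10^4 mg (4 s.f., last digit at the 10^1 place).
5.8 × 48 = 278.4 → 2.8 × 10^2 mg (2 s.f., last digit at the 10^1 place).
Difference: 71268.8055 mg; keep the coarser place, 10^1.
Result: 7.127 × 10^4 mg.

7.127 × 10^4 mg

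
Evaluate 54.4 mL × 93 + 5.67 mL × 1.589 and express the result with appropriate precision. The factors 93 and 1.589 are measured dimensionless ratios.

54.4 × 93 = 5059.2 → 5.1 × 10³ mL (2 s.f., last digit at the 10^2 place).
5.67 × 1.589 = 9.00963 → 9.01 mL (3 s.f., last digit at the 10^-2 place).
Sum: 5068.20963 mL; keep the coarser place, 10^2.
Result: 5.1 × 10³ mL.

5.1 × 10³ mL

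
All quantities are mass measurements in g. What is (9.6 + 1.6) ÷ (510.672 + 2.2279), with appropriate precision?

9.6 + 1.6 = 11.2, limited to 1 d.p. → 3 s.f.; 510.672 + 2.2279 = 512.8999, limited to 3 d.p. → 6 s.f.
Carrying full precision, 11.2 ÷ 512.8999 = 0.0218366195821…; keep min(3, 6) = 3 s.f.
Rounded to 3 significant figures: 0.0218.

0.0218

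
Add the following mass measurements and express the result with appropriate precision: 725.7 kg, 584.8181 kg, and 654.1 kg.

1964.6 kg

725.7 kg + 584.8181 kg + 654.1 kg = 1964.6181 kg.
Addition/subtraction keeps the fewest decimal places: 725.7 → 1 decimal place, 584.8181 → 4 decimal places, 654.1 → 1 decimal place; limit is 1.
Rounded to 1 decimal place: 1964.6 kg.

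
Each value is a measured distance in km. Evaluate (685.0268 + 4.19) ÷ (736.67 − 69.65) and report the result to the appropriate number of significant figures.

1.0333

685.0268 + 4.19 = 689.2168, limited to 2 d.p. → 5 s.f.; 736.67 − 69.65 = 667.02, limited to 2 d.p. → 5 s.f.
Carrying full precision, 689.2168 ÷ 667.02 = 1.03327756289…; keep min(5, 5) = 5 s.f.
Rounded to 5 significant figures: 1.0333.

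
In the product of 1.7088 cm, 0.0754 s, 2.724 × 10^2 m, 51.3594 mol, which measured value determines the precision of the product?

0.0754 s

1.7088 cm → 5 s.f.; 0.0754 s → 3 s.f.; 2.724 × 10^2 m → 4 s.f.; 51.3594 mol → 6 s.f.
The fewest is 3 significant figures, from 0.0754 s.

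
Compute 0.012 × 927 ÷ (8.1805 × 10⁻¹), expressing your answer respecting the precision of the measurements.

14

0.012 × 927 ÷ (8.1805 × 10⁻¹) = 13.5981908196…
Multiplication/division keeps the fewest significant figures: 0.012 → 2 s.f., 927 → 3 s.f., 8.1805 × 10⁻¹ → 5 s.f.; limit is 2.
Rounded to 2 significant figures: 14.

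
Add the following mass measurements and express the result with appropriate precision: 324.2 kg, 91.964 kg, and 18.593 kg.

324.2 kg + 91.964 kg + 18.593 kg = 434.757 kg.
Addition/subtraction keeps the fewest decimal places: 324.2 → 1 decimal place, 91.964 → 3 decimal places, 18.593 → 3 decimal places; limit is 1.
Rounded to 1 decimal place: 434.8 kg.

434.8 kg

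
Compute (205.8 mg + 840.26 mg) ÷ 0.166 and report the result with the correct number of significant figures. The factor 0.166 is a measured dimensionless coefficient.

6.30 × 10³ mg

205.8 mg + 840.26 mg = 1046.06 mg; the sum is limited to 1 decimal place (5 s.f.).
Carrying full precision, 1046.06 ÷ 0.166 = 6301.56626506… mg; 0.166 has 3 s.f., so the result keeps min(5, 3) = 3 s.f.
Rounded to 3 significant figures: 6.30 × 10³ mg.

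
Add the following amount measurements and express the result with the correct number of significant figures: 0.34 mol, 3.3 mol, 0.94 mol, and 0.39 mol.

5.0 mol

0.34 mol + 3.3 mol + 0.94 mol + 0.39 mol = 4.97 mol.
Addition/subtraction keeps the fewest decimal places: 0.34 → 2 decimal places, 3.3 → 1 decimal place, 0.94 → 2 decimal places, 0.39 → 2 decimal places; limit is 1.
Rounded to 1 decimal place: 5.0 mol.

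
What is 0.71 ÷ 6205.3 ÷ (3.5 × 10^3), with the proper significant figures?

0.71 ÷ 6205.3 ÷ (3.5 × 10^3) = 3.2690948521 × 10^-8…
Multiplication/division keeps the fewest significant figures: 0.71 → 2 s.f., 6205.3 → 5 s.f., 3.5 × 10^3 → 2 s.f.; limit is 2.
Rounded to 2 significant figures: 3.3 × 10^-8.

3.3 × 10^-8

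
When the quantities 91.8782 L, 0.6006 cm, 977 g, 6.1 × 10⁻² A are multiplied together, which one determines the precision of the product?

6.1 × 10⁻² A

91.8782 L → 6 s.f.; 0.6006 cm → 4 s.f.; 977 g → 3 s.f.; 6.1 × 10⁻² A → 2 s.f.
The fewest is 2 significant figures, from 6.1 × 10⁻² A.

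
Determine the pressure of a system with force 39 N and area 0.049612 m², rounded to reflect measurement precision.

7.9 × 10² Pa

pressure = 39 N ÷ 0.049612 m² = 786.100137064… Pa.
39 has 2 significant figures; 0.049612 has 5.
Division/multiplication keeps the fewest: 2 significant figures.
Rounded: 7.9 × 10² Pa.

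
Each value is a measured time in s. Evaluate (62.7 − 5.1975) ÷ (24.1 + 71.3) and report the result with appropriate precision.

0.603

62.7 − 5.1975 = 57.5025, limited to 1 d.p. → 3 s.f.; 24.1 + 71.3 = 95.4, limited to 1 d.p. → 3 s.f.
Carrying full precision, 57.5025 ÷ 95.4 = 0.602751572327…; keep min(3, 3) = 3 s.f.
Rounded to 3 significant figures: 0.603.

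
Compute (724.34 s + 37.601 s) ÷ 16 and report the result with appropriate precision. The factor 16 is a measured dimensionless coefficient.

724.34 s + 37.601 s = 761.941 s; the sum is limited to 2 decimal places (5 s.f.).
Carrying full precision, 761.941 ÷ 16 = 47.6213125 s; 16 has 2 s.f., so the result keeps min(5, 2) = 2 s.f.
Rounded to 2 significant figures: 48 s.

48 s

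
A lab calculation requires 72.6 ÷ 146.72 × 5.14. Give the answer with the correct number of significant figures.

72.6 ÷ 146.72 × 5.14 = 2.54337513631…
Multiplication/division keeps the fewest significant figures: 72.6 → 3 s.f., 146.72 → 5 s.f., 5.14 → 3 s.f.; limit is 3.
Rounded to 3 significant figures: 2.54.

2.54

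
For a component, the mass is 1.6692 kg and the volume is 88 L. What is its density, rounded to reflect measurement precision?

density = 1.6692 kg ÷ 88 L = 0.0189681818182… kg/L.
1.6692 has 5 significant figures; 88 has 2.
Division/multiplication keeps the fewest: 2 significant figures.
Rounded: 0.019 kg/L.

0.019 kg/L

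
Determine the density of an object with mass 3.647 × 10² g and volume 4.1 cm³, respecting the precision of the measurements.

89 g/cm³

density = 3.647 × 10² g ÷ 4.1 cm³ = 88.9512195122… g/cm³.
3.647 × 10² has 4 significant figures; 4.1 has 2.
Division/multiplication keeps the fewest: 2 significant figures.
Rounded: 89 g/cm³.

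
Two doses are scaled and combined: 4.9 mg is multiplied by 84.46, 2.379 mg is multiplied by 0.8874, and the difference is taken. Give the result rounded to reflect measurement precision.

4.9 × 84.46 = 413.854 → 4.1 × 10^2 mg (2 s.f., last digit at the 10^1 place).
2.379 × 0.8874 = 2.1111246 → 2.111 mg (4 s.f., last digit at the 10^-3 place).
Difference: 411.7428754 mg; keep the coarser place, 10^1.
Result: 4.1 × 10^2 mg.

4.1 × 10^2 mg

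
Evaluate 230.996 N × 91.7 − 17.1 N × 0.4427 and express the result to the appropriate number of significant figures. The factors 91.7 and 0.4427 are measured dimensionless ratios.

230.996 × 91.7 = 21182.3332 → 2.12 × 10^4 N (3 s.f., last digit at the 10^2 place).
17.1 × 0.4427 = 7.57017 → 7.57 N (3 s.f., last digit at the 10^-2 place).
Difference: 21174.76303 N; keep the coarser place, 10^2.
Result: 2.12 × 10^4 N.

2.12 × 10^4 N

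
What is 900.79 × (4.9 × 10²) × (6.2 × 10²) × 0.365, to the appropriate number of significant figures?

1.0 × 10⁸

900.79 × (4.9 × 10²) × (6.2 × 10²) × 0.365 = 99885900.73
Multiplication/division keeps the fewest significant figures: 900.79 → 5 s.f., 4.9 × 10² → 2 s.f., 6.2 × 10² → 2 s.f., 0.365 → 3 s.f.; limit is 2.
Rounded to 2 significant figures: 1.0 × 10⁸.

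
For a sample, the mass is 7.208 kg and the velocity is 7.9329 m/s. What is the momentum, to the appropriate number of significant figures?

momentum = 7.208 kg × 7.9329 m/s = 57.1803432 kg·m/s.
7.208 has 4 significant figures; 7.9329 has 5.
Division/multiplication keeps the fewest: 4 significant figures.
Rounded: 57.18 kg·m/s.

57.18 kg·m/s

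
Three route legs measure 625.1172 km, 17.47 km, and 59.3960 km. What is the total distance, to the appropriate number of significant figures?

701.98 km

625.1172 km + 17.47 km + 59.3960 km = 701.9832 km.
Addition/subtraction keeps the fewest decimal places: 625.1172 → 4 decimal places, 17.47 → 2 decimal places, 59.3960 → 4 decimal places; limit is 2.
Rounded to 2 decimal places: 701.98 km.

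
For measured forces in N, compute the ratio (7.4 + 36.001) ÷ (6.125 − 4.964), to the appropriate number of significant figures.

7.4 + 36.001 = 43.401, limited to 1 d.p. → 3 s.f.; 6.125 − 4.964 = 1.161, limited to 3 d.p. → 4 s.f.
Carrying full precision, 43.401 ÷ 1.161 = 37.3824289406…; keep min(3, 4) = 3 s.f.
Rounded to 3 significant figures: 37.4.

37.4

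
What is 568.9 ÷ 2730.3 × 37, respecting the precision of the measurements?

568.9 ÷ 2730.3 × 37 = 7.70951910047…
Multiplication/division keeps the fewest significant figures: 568.9 → 4 s.f., 2730.3 → 5 s.f., 37 → 2 s.f.; limit is 2.
Rounded to 2 significant figures: 7.7.

7.7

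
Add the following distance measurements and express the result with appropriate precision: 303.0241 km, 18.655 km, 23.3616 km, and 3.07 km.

348.11 km

303.0241 km + 18.655 km + 23.3616 km + 3.07 km = 348.1107 km.
Addition/subtraction keeps the fewest decimal places: 303.0241 → 4 decimal places, 18.655 → 3 decimal places, 23.3616 → 4 decimal places, 3.07 → 2 decimal places; limit is 2.
Rounded to 2 decimal places: 348.11 km.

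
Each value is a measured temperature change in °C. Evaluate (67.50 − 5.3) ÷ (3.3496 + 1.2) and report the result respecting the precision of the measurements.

14

67.50 − 5.3 = 62.20, limited to 1 d.p. → 3 s.f.; 3.3496 + 1.2 = 4.5496, limited to 1 d.p. → 2 s.f.
Carrying full precision, 62.20 ÷ 4.5496 = 13.6715315632…; keep min(3, 2) = 2 s.f.
Rounded to 2 significant figures: 14.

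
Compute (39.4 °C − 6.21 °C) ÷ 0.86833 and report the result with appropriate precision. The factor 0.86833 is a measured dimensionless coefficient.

38.2 °C

39.4 °C − 6.21 °C = 33.19 °C; the difference is limited to 1 decimal place (3 s.f.).
Carrying full precision, 33.19 ÷ 0.86833 = 38.222795481… °C; 0.86833 has 5 s.f., so the result keeps min(3, 5) = 3 s.f.
Rounded to 3 significant figures: 38.2 °C.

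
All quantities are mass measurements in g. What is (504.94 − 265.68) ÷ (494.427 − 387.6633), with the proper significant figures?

504.94 − 265.68 = 239.26, limited to 2 d.p. → 5 s.f.; 494.427 − 387.6633 = 106.7637, limited to 3 d.p. → 6 s.f.
Carrying full precision, 239.26 ÷ 106.7637 = 2.2410238686…; keep min(5, 6) = 5 s.f.
Rounded to 5 significant figures: 2.2410.

2.2410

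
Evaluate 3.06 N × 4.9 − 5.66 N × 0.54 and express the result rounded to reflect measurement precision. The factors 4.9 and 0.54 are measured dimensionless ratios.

12 N

3.06 × 4.9 = 14.994 → 15 N (2 s.f., last digit at the 10^0 place).
5.66 × 0.54 = 3.0564 → 3.1 N (2 s.f., last digit at the 10^-1 place).
Difference: 11.9376 N; keep the coarser place, 10^0.
Result: 12 N.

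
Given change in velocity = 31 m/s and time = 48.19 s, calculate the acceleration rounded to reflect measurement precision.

0.64 m/s²

acceleration = 31 m/s ÷ 48.19 s = 0.643286989002… m/s².
31 has 2 significant figures; 48.19 has 4.
Division/multiplication keeps the fewest: 2 significant figures.
Rounded: 0.64 m/s².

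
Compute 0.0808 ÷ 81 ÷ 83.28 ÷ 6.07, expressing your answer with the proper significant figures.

2.0 × 10^-6

0.0808 ÷ 81 ÷ 83.28 ÷ 6.07 = 0.00000197331734985…
Multiplication/division keeps the fewest significant figures: 0.0808 → 3 s.f., 81 → 2 s.f., 83.28 → 4 s.f., 6.07 → 3 s.f.; limit is 2.
Rounded to 2 significant figures: 2.0 × 10^-6.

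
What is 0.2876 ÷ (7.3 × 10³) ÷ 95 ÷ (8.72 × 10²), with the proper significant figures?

4.8 × 10⁻¹⁰

0.2876 ÷ (7.3 × 10³) ÷ 95 ÷ (8.72 × 10²) = 4.75582572115 × 10^-10…
Multiplication/division keeps the fewest significant figures: 0.2876 → 4 s.f., 7.3 × 10³ → 2 s.f., 95 → 2 s.f., 8.72 × 10² → 3 s.f.; limit is 2.
Rounded to 2 significant figures: 4.8 × 10⁻¹⁰.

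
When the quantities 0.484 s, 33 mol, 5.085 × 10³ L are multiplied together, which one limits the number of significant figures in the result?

33 mol

0.484 s → 3 s.f.; 33 mol → 2 s.f.; 5.085 × 10³ L → 4 s.f.
The fewest is 2 significant figures, from 33 mol.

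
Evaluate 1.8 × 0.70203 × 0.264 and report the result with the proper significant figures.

0.33

1.8 × 0.70203 × 0.264 = 0.333604656
Multiplication/division keeps the fewest significant figures: 1.8 → 2 s.f., 0.70203 → 5 s.f., 0.264 → 3 s.f.; limit is 2.
Rounded to 2 significant figures: 0.33.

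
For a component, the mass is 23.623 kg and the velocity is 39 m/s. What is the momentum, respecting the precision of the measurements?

momentum = 23.623 kg × 39 m/s = 921.297 kg·m/s.
23.623 has 5 significant figures; 39 has 2.
Division/multiplication keeps the fewest: 2 significant figures.
Rounded: 9.2 × 10² kg·m/s.

9.2 × 10² kg·m/s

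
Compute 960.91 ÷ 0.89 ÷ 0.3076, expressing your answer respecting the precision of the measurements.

3.5 × 10³

960.91 ÷ 0.89 ÷ 0.3076 = 3509.99400944…
Multiplication/division keeps the fewest significant figures: 960.91 → 5 s.f., 0.89 → 2 s.f., 0.3076 → 4 s.f.; limit is 2.
Rounded to 2 significant figures: 3.5 × 10³.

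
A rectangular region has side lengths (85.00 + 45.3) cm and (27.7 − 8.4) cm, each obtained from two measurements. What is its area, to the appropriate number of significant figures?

85.00 + 45.3 = 130.30, limited to 1 d.p. → 4 s.f.; 27.7 − 8.4 = 19.3, limited to 1 d.p. → 3 s.f.
Carrying full precision, 130.30 × 19.3 = 2514.79; keep min(4, 3) = 3 s.f.
Rounded to 3 significant figures: 2.51 × 10^3 cm².

2.51 × 10^3 cm²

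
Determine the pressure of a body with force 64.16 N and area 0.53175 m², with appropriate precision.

pressure = 64.16 N ÷ 0.53175 m² = 120.658204043… Pa.
64.16 has 4 significant figures; 0.53175 has 5.
Division/multiplication keeps the fewest: 4 significant figures.
Rounded: 120.7 Pa.

120.7 Pa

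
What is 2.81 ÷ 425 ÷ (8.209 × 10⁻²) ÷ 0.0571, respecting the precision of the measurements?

1.41

2.81 ÷ 425 ÷ (8.209 × 10⁻²) ÷ 0.0571 = 1.4105582519…
Multiplication/division keeps the fewest significant figures: 2.81 → 3 s.f., 425 → 3 s.f., 8.209 × 10⁻² → 4 s.f., 0.0571 → 3 s.f.; limit is 3.
Rounded to 3 significant figures: 1.41.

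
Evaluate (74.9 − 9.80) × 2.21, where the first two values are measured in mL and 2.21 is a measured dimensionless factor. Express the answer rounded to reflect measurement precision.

74.9 mL − 9.80 mL = 65.10 mL; the difference is limited to 1 decimal place (3 s.f.).
Carrying full precision, 65.10 × 2.21 = 143.871 mL; 2.21 has 3 s.f., so the result keeps min(3, 3) = 3 s.f.
Rounded to 3 significant figures: 144 mL.

144 mL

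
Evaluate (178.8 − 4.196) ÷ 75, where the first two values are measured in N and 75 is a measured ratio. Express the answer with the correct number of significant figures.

2.3 N

178.8 N − 4.196 N = 174.604 N; the difference is limited to 1 decimal place (4 s.f.).
Carrying full precision, 174.604 ÷ 75 = 2.32805333333… N; 75 has 2 s.f., so the result keeps min(4, 2) = 2 s.f.
Rounded to 2 significant figures: 2.3 N.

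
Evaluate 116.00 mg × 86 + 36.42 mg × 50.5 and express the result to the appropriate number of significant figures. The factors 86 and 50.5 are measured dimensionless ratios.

116.00 × 86 = 9976 → 1.0 × 10⁴ mg (2 s.f., last digit at the 10^3 place).
36.42 × 50.5 = 1839.21 → 1.84 × 10³ mg (3 s.f., last digit at the 10^1 place).
Sum: 11815.21 mg; keep the coarser place, 10^3.
Result: 1.2 × 10⁴ mg.

1.2 × 10⁴ mg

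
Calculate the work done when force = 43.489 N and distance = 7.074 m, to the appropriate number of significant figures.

307.6 J

work done = 43.489 N × 7.074 m = 307.641186 J.
43.489 has 5 significant figures; 7.074 has 4.
Division/multiplication keeps the fewest: 4 significant figures.
Rounded: 307.6 J.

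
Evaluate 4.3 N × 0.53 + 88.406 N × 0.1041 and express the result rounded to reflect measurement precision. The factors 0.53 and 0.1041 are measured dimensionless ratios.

4.3 × 0.53 = 2.279 → 2.3 N (2 s.f., last digit at the 10^-1 place).
88.406 × 0.1041 = 9.2030646 → 9.203 N (4 s.f., last digit at the 10^-3 place).
Sum: 11.4820646 N; keep the coarser place, 10^-1.
Result: 11.5 N.

11.5 N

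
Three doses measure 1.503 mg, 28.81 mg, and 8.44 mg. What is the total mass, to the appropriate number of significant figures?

38.75 mg

1.503 mg + 28.81 mg + 8.44 mg = 38.753 mg.
Addition/subtraction keeps the fewest decimal places: 1.503 → 3 decimal places, 28.81 → 2 decimal places, 8.44 → 2 decimal places; limit is 2.
Rounded to 2 decimal places: 38.75 mg.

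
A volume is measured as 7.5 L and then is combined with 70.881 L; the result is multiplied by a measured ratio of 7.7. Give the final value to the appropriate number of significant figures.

7.5 L + 70.881 L = 78.381 L; the sum is limited to 1 decimal place (3 s.f.).
Carrying full precision, 78.381 × 7.7 = 603.5337 L; 7.7 has 2 s.f., so the result keeps min(3, 2) = 2 s.f.
Rounded to 2 significant figures: 6.0 × 10² L.

6.0 × 10² L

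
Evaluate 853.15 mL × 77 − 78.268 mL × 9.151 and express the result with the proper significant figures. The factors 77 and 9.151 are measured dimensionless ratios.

6.5 × 10^4 mL

853.15 × 77 = 65692.55 → 6.6 × 10^4 mL (2 s.f., last digit at the 10^3 place).
78.268 × 9.151 = 716.230468 → 716.2 mL (4 s.f., last digit at the 10^-1 place).
Difference: 64976.319532 mL; keep the coarser place, 10^3.
Result: 6.5 × 10^4 mL.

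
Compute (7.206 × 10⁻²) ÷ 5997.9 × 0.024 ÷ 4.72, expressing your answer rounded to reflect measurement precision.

6.1 × 10⁻⁸

(7.206 × 10⁻²) ÷ 5997.9 × 0.024 ÷ 4.72 = 6.10891778224 × 10^-8…
Multiplication/division keeps the fewest significant figures: 7.206 × 10⁻² → 4 s.f., 5997.9 → 5 s.f., 0.024 → 2 s.f., 4.72 → 3 s.f.; limit is 2.
Rounded to 2 significant figures: 6.1 × 10⁻⁸.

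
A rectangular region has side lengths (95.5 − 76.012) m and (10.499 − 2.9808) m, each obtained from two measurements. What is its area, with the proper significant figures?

95.5 − 76.012 = 19.488, limited to 1 d.p. → 3 s.f.; 10.499 − 2.9808 = 7.5182, limited to 3 d.p. → 4 s.f.
Carrying full precision, 19.488 × 7.5182 = 146.5146816; keep min(3, 4) = 3 s.f.
Rounded to 3 significant figures: 147 m².

147 m²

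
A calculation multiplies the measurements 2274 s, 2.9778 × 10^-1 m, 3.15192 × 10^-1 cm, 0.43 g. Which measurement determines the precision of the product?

0.43 g

2274 s → 4 s.f.; 2.9778 × 10^-1 m → 5 s.f.; 3.15192 × 10^-1 cm → 6 s.f.; 0.43 g → 2 s.f.
The fewest is 2 significant figures, from 0.43 g.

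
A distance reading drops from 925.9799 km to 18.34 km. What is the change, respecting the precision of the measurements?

907.64 km

925.9799 km − 18.34 km = 907.6399 km.
Addition/subtraction keeps the fewest decimal places: 925.9799 → 4 decimal places, 18.34 → 2 decimal places; limit is 2.
Rounded to 2 decimal places: 907.64 km.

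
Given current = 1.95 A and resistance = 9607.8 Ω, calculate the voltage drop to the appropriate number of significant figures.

1.87 × 10⁴ V

voltage drop = 1.95 A × 9607.8 Ω = 18735.21 V.
1.95 has 3 significant figures; 9607.8 has 5.
Division/multiplication keeps the fewest: 3 significant figures.
Rounded: 1.87 × 10⁴ V.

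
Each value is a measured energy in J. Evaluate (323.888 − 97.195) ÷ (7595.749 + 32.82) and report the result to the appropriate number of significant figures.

0.0297163

323.888 − 97.195 = 226.693, limited to 3 d.p. → 6 s.f.; 7595.749 + 32.82 = 7628.569, limited to 2 d.p. → 6 s.f.
Carrying full precision, 226.693 ÷ 7628.569 = 0.0297163203217…; keep min(6, 6) = 6 s.f.
Rounded to 6 significant figures: 0.0297163.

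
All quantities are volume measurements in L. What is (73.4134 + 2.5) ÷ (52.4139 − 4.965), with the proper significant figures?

1.60

73.4134 + 2.5 = 75.9134, limited to 1 d.p. → 3 s.f.; 52.4139 − 4.965 = 47.4489, limited to 3 d.p. → 5 s.f.
Carrying full precision, 75.9134 ÷ 47.4489 = 1.59989799553…; keep min(3, 5) = 3 s.f.
Rounded to 3 significant figures: 1.60.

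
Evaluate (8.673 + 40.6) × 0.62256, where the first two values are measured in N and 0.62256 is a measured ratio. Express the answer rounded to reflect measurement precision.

8.673 N + 40.6 N = 49.273 N; the sum is limited to 1 decimal place (3 s.f.).
Carrying full precision, 49.273 × 0.62256 = 30.67539888 N; 0.62256 has 5 s.f., so the result keeps min(3, 5) = 3 s.f.
Rounded to 3 significant figures: 30.7 N.

30.7 N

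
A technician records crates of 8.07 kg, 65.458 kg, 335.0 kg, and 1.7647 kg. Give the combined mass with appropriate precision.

410.3 kg

8.07 kg + 65.458 kg + 335.0 kg + 1.7647 kg = 410.2927 kg.
Addition/subtraction keeps the fewest decimal places: 8.07 → 2 decimal places, 65.458 → 3 decimal places, 335.0 → 1 decimal place, 1.7647 → 4 decimal places; limit is 1.
Rounded to 1 decimal place: 410.3 kg.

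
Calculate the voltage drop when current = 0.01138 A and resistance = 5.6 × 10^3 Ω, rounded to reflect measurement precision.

voltage drop = 0.01138 A × 5.6 × 10^3 Ω = 63.728 V.
0.01138 has 4 significant figures; 5.6 × 10^3 has 2.
Division/multiplication keeps the fewest: 2 significant figures.
Rounded: 64 V.

64 V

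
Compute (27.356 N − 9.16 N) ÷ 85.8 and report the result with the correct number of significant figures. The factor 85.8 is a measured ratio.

27.356 N − 9.16 N = 18.196 N; the difference is limited to 2 decimal places (4 s.f.).
Carrying full precision, 18.196 ÷ 85.8 = 0.212074592075… N; 85.8 has 3 s.f., so the result keeps min(4, 3) = 3 s.f.
Rounded to 3 significant figures: 0.212 N.

0.212 N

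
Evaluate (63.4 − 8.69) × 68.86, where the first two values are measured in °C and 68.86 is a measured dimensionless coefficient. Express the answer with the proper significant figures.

3.77 × 10³ °C

63.4 °C − 8.69 °C = 54.71 °C; the difference is limited to 1 decimal place (3 s.f.).
Carrying full precision, 54.71 × 68.86 = 3767.3306 °C; 68.86 has 4 s.f., so the result keeps min(3, 4) = 3 s.f.
Rounded to 3 significant figures: 3.77 × 10³ °C.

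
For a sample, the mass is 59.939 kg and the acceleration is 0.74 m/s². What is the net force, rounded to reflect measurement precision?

net force = 59.939 kg × 0.74 m/s² = 44.35486 N.
59.939 has 5 significant figures; 0.74 has 2.
Division/multiplication keeps the fewest: 2 significant figures.
Rounded: 44 N.

44 N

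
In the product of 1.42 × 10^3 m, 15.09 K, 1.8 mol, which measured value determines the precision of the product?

1.42 × 10^3 m → 3 s.f.; 15.09 K → 4 s.f.; 1.8 mol → 2 s.f.
The fewest is 2 significant figures, from 1.8 mol.

1.8 mol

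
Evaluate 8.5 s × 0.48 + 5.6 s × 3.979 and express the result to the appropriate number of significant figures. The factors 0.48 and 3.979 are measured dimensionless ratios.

8.5 × 0.48 = 4.08 → 4.1 s (2 s.f., last digit at the 10^-1 place).
5.6 × 3.979 = 22.2824 → 22 s (2 s.f., last digit at the 10^0 place).
Sum: 26.3624 s; keep the coarser place, 10^0.
Result: 26 s.

26 s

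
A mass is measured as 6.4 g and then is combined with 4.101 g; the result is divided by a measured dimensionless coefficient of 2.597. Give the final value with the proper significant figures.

4.04 g

6.4 g + 4.101 g = 10.501 g; the sum is limited to 1 decimal place (3 s.f.).
Carrying full precision, 10.501 ÷ 2.597 = 4.04351174432… g; 2.597 has 4 s.f., so the result keeps min(3, 4) = 3 s.f.
Rounded to 3 significant figures: 4.04 g.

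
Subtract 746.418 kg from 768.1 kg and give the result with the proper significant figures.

768.1 kg − 746.418 kg = 21.682 kg.
Addition/subtraction keeps the fewest decimal places: 768.1 → 1 decimal place, 746.418 → 3 decimal places; limit is 1.
Rounded to 1 decimal place: 21.7 kg.

21.7 kg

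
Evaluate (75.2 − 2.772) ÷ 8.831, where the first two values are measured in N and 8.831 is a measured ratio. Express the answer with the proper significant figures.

75.2 N − 2.772 N = 72.428 N; the difference is limited to 1 decimal place (3 s.f.).
Carrying full precision, 72.428 ÷ 8.831 = 8.20156267693… N; 8.831 has 4 s.f., so the result keeps min(3, 4) = 3 s.f.
Rounded to 3 significant figures: 8.20 N.

8.20 N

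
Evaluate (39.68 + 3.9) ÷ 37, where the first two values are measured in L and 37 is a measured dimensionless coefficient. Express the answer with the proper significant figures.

1.2 L

39.68 L + 3.9 L = 43.58 L; the sum is limited to 1 decimal place (3 s.f.).
Carrying full precision, 43.58 ÷ 37 = 1.17783783784… L; 37 has 2 s.f., so the result keeps min(3, 2) = 2 s.f.
Rounded to 2 significant figures: 1.2 L.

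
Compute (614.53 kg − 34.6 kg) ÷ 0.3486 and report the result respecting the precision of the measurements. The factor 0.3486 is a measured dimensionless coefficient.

614.53 kg − 34.6 kg = 579.93 kg; the difference is limited to 1 decimal place (4 s.f.).
Carrying full precision, 579.93 ÷ 0.3486 = 1663.59724613… kg; 0.3486 has 4 s.f., so the result keeps min(4, 4) = 4 s.f.
Rounded to 4 significant figures: 1664 kg.

1664 kg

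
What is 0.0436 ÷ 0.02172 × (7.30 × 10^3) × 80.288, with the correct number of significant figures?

1.18 × 10^6

0.0436 ÷ 0.02172 × (7.30 × 10^3) × 80.288 = 1176522.31308…
Multiplication/division keeps the fewest significant figures: 0.0436 → 3 s.f., 0.02172 → 4 s.f., 7.30 × 10^3 → 3 s.f., 80.288 → 5 s.f.; limit is 3.
Rounded to 3 significant figures: 1.18 × 10^6.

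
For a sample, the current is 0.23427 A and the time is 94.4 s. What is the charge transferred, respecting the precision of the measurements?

22.1 C

charge transferred = 0.23427 A × 94.4 s = 22.115088 C.
0.23427 has 5 significant figures; 94.4 has 3.
Division/multiplication keeps the fewest: 3 significant figures.
Rounded: 22.1 C.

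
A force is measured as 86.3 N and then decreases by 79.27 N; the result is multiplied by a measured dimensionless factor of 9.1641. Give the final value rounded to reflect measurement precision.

86.3 N − 79.27 N = 7.03 N; the difference is limited to 1 decimal place (2 s.f.).
Carrying full precision, 7.03 × 9.1641 = 64.423623 N; 9.1641 has 5 s.f., so the result keeps min(2, 5) = 2 s.f.
Rounded to 2 significant figures: 64 N.

64 N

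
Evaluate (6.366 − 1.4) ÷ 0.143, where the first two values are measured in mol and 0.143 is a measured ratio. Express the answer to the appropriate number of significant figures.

35 mol

6.366 mol − 1.4 mol = 4.966 mol; the difference is limited to 1 decimal place (2 s.f.).
Carrying full precision, 4.966 ÷ 0.143 = 34.7272727273… mol; 0.143 has 3 s.f., so the result keeps min(2, 3) = 2 s.f.
Rounded to 2 significant figures: 35 mol.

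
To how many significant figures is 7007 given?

4

7007: zeros between nonzero digits are significant.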